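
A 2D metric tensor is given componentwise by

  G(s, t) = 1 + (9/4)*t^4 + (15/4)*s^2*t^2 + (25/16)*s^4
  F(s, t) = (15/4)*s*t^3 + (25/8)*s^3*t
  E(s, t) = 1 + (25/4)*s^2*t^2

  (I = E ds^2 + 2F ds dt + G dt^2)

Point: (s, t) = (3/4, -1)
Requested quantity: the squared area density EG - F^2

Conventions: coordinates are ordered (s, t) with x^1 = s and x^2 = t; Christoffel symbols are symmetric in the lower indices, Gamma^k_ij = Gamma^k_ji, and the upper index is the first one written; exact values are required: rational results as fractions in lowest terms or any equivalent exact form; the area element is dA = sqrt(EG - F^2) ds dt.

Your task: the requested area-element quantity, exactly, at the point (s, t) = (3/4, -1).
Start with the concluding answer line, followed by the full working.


Answer: EG - F^2 = 38377/4096

E = 289/64, F = -2115/512, G = 23977/4096; EG - F^2 = 38377/4096


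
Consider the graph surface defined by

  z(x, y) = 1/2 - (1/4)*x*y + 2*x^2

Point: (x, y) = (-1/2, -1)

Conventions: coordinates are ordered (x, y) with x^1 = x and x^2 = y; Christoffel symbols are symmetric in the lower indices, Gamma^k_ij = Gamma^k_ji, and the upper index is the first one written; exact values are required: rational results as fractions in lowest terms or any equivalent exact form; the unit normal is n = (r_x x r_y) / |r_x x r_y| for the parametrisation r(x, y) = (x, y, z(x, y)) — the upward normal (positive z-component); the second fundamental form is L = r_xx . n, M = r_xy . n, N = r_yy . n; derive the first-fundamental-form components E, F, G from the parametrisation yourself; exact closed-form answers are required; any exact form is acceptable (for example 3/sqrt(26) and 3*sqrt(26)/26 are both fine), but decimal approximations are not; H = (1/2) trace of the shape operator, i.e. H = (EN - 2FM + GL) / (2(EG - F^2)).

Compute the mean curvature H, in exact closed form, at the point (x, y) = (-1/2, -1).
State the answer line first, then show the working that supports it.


Answer: H = 1012*sqrt(29)/22707

z_x = -7/4, z_y = 1/8, z_xx = 4, z_xy = -1/4, z_yy = 0
E = 65/16, F = -7/32, G = 65/64; answer radicand W^2 = 261/64
unnormalised second-form numerators: l = 4, m = -1/4, n = 0; L = l/sqrt(261/64), and similarly M = m/sqrt(W^2), N = n/sqrt(W^2)
H = (E*n - 2*F*m + G*l) / (2*(EG - F^2)*sqrt(W^2)); E*n - 2*F*m + G*l = 253/64, EG - F^2 = 261/64, so H = (253/522)/sqrt(261/64)


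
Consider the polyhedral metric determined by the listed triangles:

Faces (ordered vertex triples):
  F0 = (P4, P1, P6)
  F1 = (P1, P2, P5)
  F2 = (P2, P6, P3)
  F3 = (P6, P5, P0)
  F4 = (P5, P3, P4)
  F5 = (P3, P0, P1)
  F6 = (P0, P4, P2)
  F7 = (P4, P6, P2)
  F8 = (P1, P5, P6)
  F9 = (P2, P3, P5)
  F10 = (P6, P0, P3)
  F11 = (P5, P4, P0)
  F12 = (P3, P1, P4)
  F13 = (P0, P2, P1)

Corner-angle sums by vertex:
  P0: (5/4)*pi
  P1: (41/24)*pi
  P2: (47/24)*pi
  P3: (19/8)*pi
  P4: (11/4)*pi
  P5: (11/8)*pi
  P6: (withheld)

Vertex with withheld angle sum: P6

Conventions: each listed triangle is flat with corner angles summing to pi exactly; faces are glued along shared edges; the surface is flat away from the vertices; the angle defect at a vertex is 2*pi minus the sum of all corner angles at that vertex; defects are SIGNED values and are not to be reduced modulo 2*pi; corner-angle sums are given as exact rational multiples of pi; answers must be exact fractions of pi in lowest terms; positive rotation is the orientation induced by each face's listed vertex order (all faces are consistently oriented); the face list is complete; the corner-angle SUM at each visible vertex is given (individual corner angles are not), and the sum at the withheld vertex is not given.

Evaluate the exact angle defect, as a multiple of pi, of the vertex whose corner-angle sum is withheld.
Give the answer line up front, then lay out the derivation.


Answer: defect(P6) = (-7/12)*pi

V = 7, E = 21, F = 14; chi = V - E + F = 0
Gauss-Bonnet: total defect = 2*pi*chi = 0; visible defects sum to (7/12)*pi


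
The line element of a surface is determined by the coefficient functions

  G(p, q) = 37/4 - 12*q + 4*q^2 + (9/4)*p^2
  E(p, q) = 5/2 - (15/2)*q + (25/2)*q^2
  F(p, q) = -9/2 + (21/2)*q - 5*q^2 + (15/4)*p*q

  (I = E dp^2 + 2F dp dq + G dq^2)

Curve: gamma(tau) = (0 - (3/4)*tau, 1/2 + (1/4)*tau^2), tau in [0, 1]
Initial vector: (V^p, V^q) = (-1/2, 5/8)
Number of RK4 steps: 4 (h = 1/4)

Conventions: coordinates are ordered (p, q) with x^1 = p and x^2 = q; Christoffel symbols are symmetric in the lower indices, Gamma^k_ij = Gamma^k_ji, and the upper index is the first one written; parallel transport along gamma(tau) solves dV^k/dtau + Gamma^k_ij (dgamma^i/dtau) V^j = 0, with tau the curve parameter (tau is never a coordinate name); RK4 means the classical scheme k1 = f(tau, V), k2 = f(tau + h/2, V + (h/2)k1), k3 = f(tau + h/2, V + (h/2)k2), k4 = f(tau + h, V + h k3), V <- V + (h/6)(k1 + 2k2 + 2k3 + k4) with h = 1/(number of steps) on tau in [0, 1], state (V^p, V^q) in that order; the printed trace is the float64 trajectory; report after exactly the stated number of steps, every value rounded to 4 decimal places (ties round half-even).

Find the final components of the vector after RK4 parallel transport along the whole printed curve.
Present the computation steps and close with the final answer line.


gamma'(tau) = (-3/4, (1/2)*tau); f(tau, V)^k = -Gamma^k_ij(gamma(tau)) gamma'^i(tau) V^j; h = 1/4; intermediate values shown to 6 dp
curve data and Christoffel symbols at the stage parameters:
  tau = 0.000000: gamma = (0.000000, 0.500000), gamma' = (-0.750000, 0.000000); Gamma_ppp = -0.040486, Gamma_ppq = 1.376518, Gamma_pqq = 2.769231, Gamma_qpp = -0.151822, Gamma_qpq = 0.161943, Gamma_qqq = -0.615385
  tau = 0.125000: gamma = (-0.093750, 0.503906), gamma' = (-0.750000, 0.062500); Gamma_ppp = -0.056869, Gamma_ppq = 1.403130, Gamma_pqq = 2.623079, Gamma_qpp = -0.164317, Gamma_qpq = 0.167311, Gamma_qqq = -0.534211
  tau = 0.250000: gamma = (-0.187500, 0.515625), gamma' = (-0.750000, 0.125000); Gamma_ppp = -0.077746, Gamma_ppq = 1.444176, Gamma_pqq = 2.391529, Gamma_qpp = -0.195524, Gamma_qpq = 0.166810, Gamma_qqq = -0.493996
  tau = 0.375000: gamma = (-0.281250, 0.535156), gamma' = (-0.750000, 0.187500); Gamma_ppp = -0.104771, Gamma_ppq = 1.491725, Gamma_pqq = 2.079400, Gamma_qpp = -0.246775, Gamma_qpq = 0.162776, Gamma_qqq = -0.490221
  tau = 0.500000: gamma = (-0.375000, 0.562500), gamma' = (-0.750000, 0.250000); Gamma_ppp = -0.138267, Gamma_ppq = 1.535066, Gamma_pqq = 1.705902, Gamma_qpp = -0.319829, Gamma_qpq = 0.156870, Gamma_qqq = -0.514631
  tau = 0.625000: gamma = (-0.468750, 0.597656), gamma' = (-0.750000, 0.312500); Gamma_ppp = -0.178259, Gamma_ppq = 1.563327, Gamma_pqq = 1.300775, Gamma_qpp = -0.417029, Gamma_qpq = 0.151008, Gamma_qqq = -0.557088
  tau = 0.750000: gamma = (-0.562500, 0.640625), gamma' = (-0.750000, 0.375000); Gamma_ppp = -0.225580, Gamma_ppq = 1.568754, Gamma_pqq = 0.896967, Gamma_qpp = -0.541602, Gamma_qpq = 0.148217, Gamma_qqq = -0.608268
  tau = 0.875000: gamma = (-0.656250, 0.691406), gamma' = (-0.750000, 0.437500); Gamma_ppp = -0.282569, Gamma_ppq = 1.549062, Gamma_pqq = 0.522764, Gamma_qpp = -0.697958, Gamma_qpq = 0.153019, Gamma_qqq = -0.661942
  tau = 1.000000: gamma = (-0.750000, 0.750000), gamma' = (-0.750000, 0.500000); Gamma_ppp = -0.353228, Gamma_ppq = 1.507820, Gamma_pqq = 0.196476, Gamma_qpp = -0.891990, Gamma_qpq = 0.171262, Gamma_qqq = -0.715971
step 0: V^p = -0.5000, V^q = 0.6250
step 1: k1 = (0.660425, 0.132844), k2 = (0.624419, 0.157743), k3 = (0.627770, 0.158839), k4 = (0.603192, 0.181666); V <- V + (h/6)(k1 + 2k2 + 2k3 + k4): V^p = -0.3430, V^q = 0.6645
step 2: k1 = (0.603003, 0.181615), k2 = (0.596779, 0.204757), k3 = (0.599167, 0.205544), k4 = (0.613064, 0.230249); V <- V + (h/6)(k1 + 2k2 + 2k3 + k4): V^p = -0.1927, V^q = 0.7158
step 3: k1 = (0.612777, 0.230090), k2 = (0.642590, 0.255739), k3 = (0.642727, 0.255319), k4 = (0.679309, 0.279284); V <- V + (h/6)(k1 + 2k2 + 2k3 + k4): V^p = -0.0317, V^q = 0.7797
step 4: k1 = (0.679094, 0.279155), k2 = (0.712745, 0.297984), k3 = (0.711199, 0.296452), k4 = (0.732792, 0.305064); V <- V + (h/6)(k1 + 2k2 + 2k3 + k4): V^p = 0.1458, V^q = 0.8535

Answer: V^p = 0.1458, V^q = 0.8535


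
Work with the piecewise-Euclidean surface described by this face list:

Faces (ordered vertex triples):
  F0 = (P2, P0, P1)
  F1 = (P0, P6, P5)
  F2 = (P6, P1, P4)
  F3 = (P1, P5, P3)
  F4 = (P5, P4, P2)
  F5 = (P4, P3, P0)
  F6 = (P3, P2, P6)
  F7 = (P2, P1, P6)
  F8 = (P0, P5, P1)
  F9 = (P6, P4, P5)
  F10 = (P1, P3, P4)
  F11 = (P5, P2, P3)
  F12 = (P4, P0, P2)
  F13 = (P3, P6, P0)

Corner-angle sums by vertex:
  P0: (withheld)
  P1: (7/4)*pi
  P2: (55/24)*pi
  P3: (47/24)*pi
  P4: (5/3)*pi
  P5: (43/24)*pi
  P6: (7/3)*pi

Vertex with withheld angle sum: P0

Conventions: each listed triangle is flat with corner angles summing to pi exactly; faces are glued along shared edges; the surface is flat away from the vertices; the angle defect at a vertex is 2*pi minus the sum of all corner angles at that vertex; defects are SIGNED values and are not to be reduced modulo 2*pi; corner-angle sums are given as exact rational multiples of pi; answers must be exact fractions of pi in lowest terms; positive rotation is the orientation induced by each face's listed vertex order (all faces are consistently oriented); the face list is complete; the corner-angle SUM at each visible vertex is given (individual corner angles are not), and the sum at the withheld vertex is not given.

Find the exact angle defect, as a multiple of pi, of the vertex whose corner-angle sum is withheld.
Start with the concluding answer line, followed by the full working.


Answer: defect(P0) = (-5/24)*pi

V = 7, E = 21, F = 14; chi = V - E + F = 0
Gauss-Bonnet: total defect = 2*pi*chi = 0; visible defects sum to (5/24)*pi


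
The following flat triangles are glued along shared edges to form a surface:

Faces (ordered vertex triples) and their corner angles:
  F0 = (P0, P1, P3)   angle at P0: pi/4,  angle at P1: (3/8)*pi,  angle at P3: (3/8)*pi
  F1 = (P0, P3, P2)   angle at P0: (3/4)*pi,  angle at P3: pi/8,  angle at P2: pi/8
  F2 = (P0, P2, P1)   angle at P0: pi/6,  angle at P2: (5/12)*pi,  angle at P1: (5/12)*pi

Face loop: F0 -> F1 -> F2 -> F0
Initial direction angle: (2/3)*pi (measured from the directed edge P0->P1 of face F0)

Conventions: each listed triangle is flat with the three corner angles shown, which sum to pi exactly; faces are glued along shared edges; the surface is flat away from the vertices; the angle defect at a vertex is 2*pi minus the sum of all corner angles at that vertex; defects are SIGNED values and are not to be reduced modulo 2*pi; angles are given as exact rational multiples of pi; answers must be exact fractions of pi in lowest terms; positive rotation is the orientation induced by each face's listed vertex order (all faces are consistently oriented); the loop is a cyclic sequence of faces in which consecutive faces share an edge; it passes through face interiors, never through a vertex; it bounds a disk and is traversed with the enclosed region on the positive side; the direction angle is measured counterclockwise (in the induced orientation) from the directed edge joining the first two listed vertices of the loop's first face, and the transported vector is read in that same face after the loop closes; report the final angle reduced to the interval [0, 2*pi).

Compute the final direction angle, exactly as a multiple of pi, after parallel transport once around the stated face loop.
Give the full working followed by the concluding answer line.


enclosed vertex P0: corner angles sum to (7/6)*pi, defect = 2*pi - (7/6)*pi = (5/6)*pi
final direction = starting direction + enclosed defect total, reduced mod 2*pi (induced orientation)
final angle = (2/3)*pi + (5/6)*pi = (3/2)*pi (mod 2*pi)

Answer: final direction angle = (3/2)*pi


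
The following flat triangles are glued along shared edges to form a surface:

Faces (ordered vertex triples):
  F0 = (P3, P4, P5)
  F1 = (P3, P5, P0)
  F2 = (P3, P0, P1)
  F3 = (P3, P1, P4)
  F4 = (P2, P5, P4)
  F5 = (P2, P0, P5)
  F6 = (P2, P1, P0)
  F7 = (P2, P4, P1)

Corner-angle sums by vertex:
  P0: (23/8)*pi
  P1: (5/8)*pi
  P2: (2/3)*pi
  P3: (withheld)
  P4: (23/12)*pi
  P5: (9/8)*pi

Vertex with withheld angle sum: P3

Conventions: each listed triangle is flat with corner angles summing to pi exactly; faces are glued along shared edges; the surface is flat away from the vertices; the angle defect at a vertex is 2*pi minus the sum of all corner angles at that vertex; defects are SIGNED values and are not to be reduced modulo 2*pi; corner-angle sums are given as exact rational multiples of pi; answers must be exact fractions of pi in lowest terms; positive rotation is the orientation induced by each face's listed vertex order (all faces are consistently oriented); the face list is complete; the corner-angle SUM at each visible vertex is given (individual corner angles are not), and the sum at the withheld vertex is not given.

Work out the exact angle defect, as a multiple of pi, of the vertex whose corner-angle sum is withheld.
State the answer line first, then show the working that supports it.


Answer: defect(P3) = (29/24)*pi

V = 6, E = 12, F = 8; chi = V - E + F = 2
Gauss-Bonnet: total defect = 2*pi*chi = 4*pi; visible defects sum to (67/24)*pi


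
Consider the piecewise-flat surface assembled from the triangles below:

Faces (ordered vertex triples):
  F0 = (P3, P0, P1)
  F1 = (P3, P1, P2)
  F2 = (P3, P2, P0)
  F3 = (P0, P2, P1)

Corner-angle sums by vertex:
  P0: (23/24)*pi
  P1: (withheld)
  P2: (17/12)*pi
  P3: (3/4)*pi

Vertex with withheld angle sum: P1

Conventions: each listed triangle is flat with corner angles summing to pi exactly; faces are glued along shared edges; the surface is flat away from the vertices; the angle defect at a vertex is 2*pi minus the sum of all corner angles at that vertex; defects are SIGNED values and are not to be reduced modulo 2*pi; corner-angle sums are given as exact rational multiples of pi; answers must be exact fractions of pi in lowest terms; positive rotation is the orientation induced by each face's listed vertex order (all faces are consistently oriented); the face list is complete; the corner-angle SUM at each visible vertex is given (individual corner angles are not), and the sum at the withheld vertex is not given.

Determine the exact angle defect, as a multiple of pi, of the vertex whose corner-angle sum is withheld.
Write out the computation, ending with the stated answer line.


V = 4, E = 6, F = 4; chi = V - E + F = 2
Gauss-Bonnet: total defect = 2*pi*chi = 4*pi; visible defects sum to (23/8)*pi

Answer: defect(P1) = (9/8)*pi


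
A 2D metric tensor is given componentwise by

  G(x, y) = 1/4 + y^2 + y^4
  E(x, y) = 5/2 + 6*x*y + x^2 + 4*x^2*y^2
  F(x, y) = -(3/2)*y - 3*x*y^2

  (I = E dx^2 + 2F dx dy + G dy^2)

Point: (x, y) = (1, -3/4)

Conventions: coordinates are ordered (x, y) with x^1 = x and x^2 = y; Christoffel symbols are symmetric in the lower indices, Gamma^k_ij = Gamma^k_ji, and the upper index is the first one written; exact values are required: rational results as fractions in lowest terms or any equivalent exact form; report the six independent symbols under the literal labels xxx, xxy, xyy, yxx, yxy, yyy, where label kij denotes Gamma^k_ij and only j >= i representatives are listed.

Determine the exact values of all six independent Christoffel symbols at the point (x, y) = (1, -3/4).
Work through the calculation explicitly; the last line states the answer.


E = 5/4, F = -9/16, G = 289/256 at the point
E_x = 2, E_y = 0, F_x = -27/16, F_y = 3, G_x = 0, G_y = -51/16
EG - F^2 = 1121/1024;  g^inv = (1024/1121) * [[289/256, 9/16], [9/16, 5/4]]
first-kind symbols [ij,l] = (1/2)(d_i g_jl + d_j g_il - d_l g_ij): [xx,x] = E_x/2 = 1, [xx,y] = F_x - E_y/2 = -27/16, [xy,x] = E_y/2 = 0, [xy,y] = G_x/2 = 0, [yy,x] = F_y - G_x/2 = 3, [yy,y] = G_y/2 = -51/32
Gamma^x_ij = (G*[ij,x] - F*[ij,y])/(EG - F^2), Gamma^y_ij = (E*[ij,y] - F*[ij,x])/(EG - F^2)

Answer: Gamma_xxx = 184/1121, Gamma_xxy = 0, Gamma_xyy = 2550/1121, Gamma_yxx = -1584/1121, Gamma_yxy = 0, Gamma_yyy = -312/1121


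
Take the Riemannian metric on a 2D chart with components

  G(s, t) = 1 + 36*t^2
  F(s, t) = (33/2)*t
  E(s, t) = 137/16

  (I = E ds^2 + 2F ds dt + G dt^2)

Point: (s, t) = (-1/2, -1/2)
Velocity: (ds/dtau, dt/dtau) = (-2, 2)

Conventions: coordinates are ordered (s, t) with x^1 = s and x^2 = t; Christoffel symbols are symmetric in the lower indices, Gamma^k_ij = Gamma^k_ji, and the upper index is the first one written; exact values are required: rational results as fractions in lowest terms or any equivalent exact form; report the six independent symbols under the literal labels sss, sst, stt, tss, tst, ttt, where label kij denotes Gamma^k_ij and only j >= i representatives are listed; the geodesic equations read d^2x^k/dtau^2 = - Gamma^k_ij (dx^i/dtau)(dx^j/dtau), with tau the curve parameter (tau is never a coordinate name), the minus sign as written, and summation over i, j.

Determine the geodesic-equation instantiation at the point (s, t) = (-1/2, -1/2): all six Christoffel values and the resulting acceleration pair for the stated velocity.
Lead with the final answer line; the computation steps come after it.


Answer: Gamma_sss = 0, Gamma_sst = 0, Gamma_stt = 264/281, Gamma_tss = 0, Gamma_tst = 0, Gamma_ttt = -288/281; accelerations (d^2s/dtau^2, d^2t/dtau^2) = (-1056/281, 1152/281)

E = 137/16, F = -33/4, G = 10 at the point
E_s = 0, E_t = 0, F_s = 0, F_t = 33/2, G_s = 0, G_t = -36
EG - F^2 = 281/16;  g^inv = (16/281) * [[10, 33/4], [33/4, 137/16]]
first-kind symbols [ij,l] = (1/2)(d_i g_jl + d_j g_il - d_l g_ij): [ss,s] = E_s/2 = 0, [ss,t] = F_s - E_t/2 = 0, [st,s] = E_t/2 = 0, [st,t] = G_s/2 = 0, [tt,s] = F_t - G_s/2 = 33/2, [tt,t] = G_t/2 = -18
Gamma^s_ij = (G*[ij,s] - F*[ij,t])/(EG - F^2), Gamma^t_ij = (E*[ij,t] - F*[ij,s])/(EG - F^2)
Gamma_sss = 0, Gamma_sst = 0, Gamma_stt = 264/281, Gamma_tss = 0, Gamma_tst = 0, Gamma_ttt = -288/281
d^2s/dtau^2 = -(Gamma_sss*(-2)^2 + 2*Gamma_sst*(-2)*(2) + Gamma_stt*(2)^2) = -1056/281
d^2t/dtau^2 = -(Gamma_tss*(-2)^2 + 2*Gamma_tst*(-2)*(2) + Gamma_ttt*(2)^2) = 1152/281


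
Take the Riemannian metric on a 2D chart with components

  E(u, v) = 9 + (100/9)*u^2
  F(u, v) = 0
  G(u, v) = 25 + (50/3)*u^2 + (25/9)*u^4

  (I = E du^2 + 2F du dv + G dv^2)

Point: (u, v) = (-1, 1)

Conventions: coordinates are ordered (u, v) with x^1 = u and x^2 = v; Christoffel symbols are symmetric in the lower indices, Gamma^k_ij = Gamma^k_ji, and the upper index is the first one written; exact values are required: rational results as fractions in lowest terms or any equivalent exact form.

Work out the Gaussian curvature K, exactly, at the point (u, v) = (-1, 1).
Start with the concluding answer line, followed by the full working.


Answer: K = -729/65522

E = 181/9, F = 0, G = 400/9, EG - F^2 = 72400/81 at the point
E_u = -200/9, E_v = 0, F_u = 0, F_v = 0, G_u = -400/9, G_v = 0
E_vv = 0, F_uv = 0, G_uu = 200/3
Evaluate Brioschi's two determinant matrices M1, M2 and divide by (EG - F^2)^2.
M1 = [[-E_vv/2 + F_uv - G_uu/2, E_u/2, F_u - E_v/2], [F_v - G_u/2, E, F], [G_v/2, F, G]] = [[-100/3, -100/9, 0], [200/9, 181/9, 0], [0, 0, 400/9]]; det M1 = -13720000/729
M2 = [[0, E_v/2, G_u/2], [E_v/2, E, F], [G_u/2, F, G]] = [[0, 0, -200/9], [0, 181/9, 0], [-200/9, 0, 400/9]]; det M2 = -7240000/729
det M1 - det M2 = -80000/9; K = -80000/9 / (72400/81)^2 = -729/65522


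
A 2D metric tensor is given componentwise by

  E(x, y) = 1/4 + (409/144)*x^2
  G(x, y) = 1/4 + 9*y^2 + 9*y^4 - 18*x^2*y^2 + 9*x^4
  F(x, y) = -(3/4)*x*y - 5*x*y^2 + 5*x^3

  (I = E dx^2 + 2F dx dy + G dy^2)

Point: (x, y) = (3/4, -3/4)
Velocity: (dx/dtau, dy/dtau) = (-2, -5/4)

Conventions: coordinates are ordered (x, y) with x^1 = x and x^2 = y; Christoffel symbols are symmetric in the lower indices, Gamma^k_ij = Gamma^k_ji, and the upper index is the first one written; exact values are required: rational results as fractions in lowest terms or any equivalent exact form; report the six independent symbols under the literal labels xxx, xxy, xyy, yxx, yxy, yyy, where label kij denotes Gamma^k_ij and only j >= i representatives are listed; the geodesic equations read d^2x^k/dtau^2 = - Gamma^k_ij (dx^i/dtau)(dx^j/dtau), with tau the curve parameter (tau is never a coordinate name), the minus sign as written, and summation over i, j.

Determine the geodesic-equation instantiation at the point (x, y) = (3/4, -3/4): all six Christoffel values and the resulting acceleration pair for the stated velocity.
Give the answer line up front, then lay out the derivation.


Answer: Gamma_xxx = 26746/29607, Gamma_xxy = 0, Gamma_xyy = 30456/9869, Gamma_yxx = 21573/19738, Gamma_yxy = 0, Gamma_yyy = -14958/9869; accelerations (d^2x/dtau^2, d^2y/dtau^2) = (-499493/59214, -158193/78952)

E = 473/256, F = 27/64, G = 85/16 at the point
E_x = 409/96, E_y = 0, F_x = 99/16, F_y = 81/16, G_x = 0, G_y = -27/2
EG - F^2 = 9869/1024;  g^inv = (1024/9869) * [[85/16, -27/64], [-27/64, 473/256]]
first-kind symbols [ij,l] = (1/2)(d_i g_jl + d_j g_il - d_l g_ij): [xx,x] = E_x/2 = 409/192, [xx,y] = F_x - E_y/2 = 99/16, [xy,x] = E_y/2 = 0, [xy,y] = G_x/2 = 0, [yy,x] = F_y - G_x/2 = 81/16, [yy,y] = G_y/2 = -27/4
Gamma^x_ij = (G*[ij,x] - F*[ij,y])/(EG - F^2), Gamma^y_ij = (E*[ij,y] - F*[ij,x])/(EG - F^2)
Gamma_xxx = 26746/29607, Gamma_xxy = 0, Gamma_xyy = 30456/9869, Gamma_yxx = 21573/19738, Gamma_yxy = 0, Gamma_yyy = -14958/9869
d^2x/dtau^2 = -(Gamma_xxx*(-2)^2 + 2*Gamma_xxy*(-2)*(-5/4) + Gamma_xyy*(-5/4)^2) = -499493/59214
d^2y/dtau^2 = -(Gamma_yxx*(-2)^2 + 2*Gamma_yxy*(-2)*(-5/4) + Gamma_yyy*(-5/4)^2) = -158193/78952


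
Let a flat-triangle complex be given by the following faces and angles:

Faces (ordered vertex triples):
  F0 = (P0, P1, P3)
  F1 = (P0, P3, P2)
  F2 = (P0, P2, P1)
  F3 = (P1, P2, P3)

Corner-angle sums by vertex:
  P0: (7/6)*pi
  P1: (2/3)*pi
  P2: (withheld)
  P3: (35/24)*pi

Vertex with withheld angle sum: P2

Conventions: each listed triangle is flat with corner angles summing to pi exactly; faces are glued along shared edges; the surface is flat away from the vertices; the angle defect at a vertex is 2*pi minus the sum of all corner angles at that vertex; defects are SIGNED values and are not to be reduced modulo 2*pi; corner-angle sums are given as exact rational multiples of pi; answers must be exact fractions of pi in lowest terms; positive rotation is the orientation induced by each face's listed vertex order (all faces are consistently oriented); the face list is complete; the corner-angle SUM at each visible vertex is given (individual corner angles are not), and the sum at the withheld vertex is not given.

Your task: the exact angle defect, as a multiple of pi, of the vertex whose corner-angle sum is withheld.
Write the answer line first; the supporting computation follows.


Answer: defect(P2) = (31/24)*pi

V = 4, E = 6, F = 4; chi = V - E + F = 2
Gauss-Bonnet: total defect = 2*pi*chi = 4*pi; visible defects sum to (65/24)*pi


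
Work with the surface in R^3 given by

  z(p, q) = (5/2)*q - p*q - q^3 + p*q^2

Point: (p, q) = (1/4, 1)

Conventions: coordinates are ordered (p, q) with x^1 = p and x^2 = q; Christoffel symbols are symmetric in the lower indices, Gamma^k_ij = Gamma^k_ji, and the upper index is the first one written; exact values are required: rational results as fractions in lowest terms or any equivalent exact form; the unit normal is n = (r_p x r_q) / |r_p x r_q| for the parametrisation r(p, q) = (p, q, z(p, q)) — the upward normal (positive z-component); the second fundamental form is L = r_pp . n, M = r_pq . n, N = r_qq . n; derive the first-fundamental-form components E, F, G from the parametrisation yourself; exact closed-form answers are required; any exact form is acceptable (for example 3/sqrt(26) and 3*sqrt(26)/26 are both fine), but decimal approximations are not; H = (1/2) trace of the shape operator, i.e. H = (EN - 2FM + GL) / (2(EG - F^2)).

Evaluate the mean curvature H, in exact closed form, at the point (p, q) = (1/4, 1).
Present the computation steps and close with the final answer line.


z_p = 0, z_q = -1/4, z_pp = 0, z_pq = 1, z_qq = -11/2
E = 1, F = 0, G = 17/16; answer radicand W^2 = 17/16
unnormalised second-form numerators: l = 0, m = 1, n = -11/2; L = l/sqrt(17/16), and similarly M = m/sqrt(W^2), N = n/sqrt(W^2)
H = (E*n - 2*F*m + G*l) / (2*(EG - F^2)*sqrt(W^2)); E*n - 2*F*m + G*l = -11/2, EG - F^2 = 17/16, so H = (-44/17)/sqrt(17/16)

Answer: H = -176*sqrt(17)/289


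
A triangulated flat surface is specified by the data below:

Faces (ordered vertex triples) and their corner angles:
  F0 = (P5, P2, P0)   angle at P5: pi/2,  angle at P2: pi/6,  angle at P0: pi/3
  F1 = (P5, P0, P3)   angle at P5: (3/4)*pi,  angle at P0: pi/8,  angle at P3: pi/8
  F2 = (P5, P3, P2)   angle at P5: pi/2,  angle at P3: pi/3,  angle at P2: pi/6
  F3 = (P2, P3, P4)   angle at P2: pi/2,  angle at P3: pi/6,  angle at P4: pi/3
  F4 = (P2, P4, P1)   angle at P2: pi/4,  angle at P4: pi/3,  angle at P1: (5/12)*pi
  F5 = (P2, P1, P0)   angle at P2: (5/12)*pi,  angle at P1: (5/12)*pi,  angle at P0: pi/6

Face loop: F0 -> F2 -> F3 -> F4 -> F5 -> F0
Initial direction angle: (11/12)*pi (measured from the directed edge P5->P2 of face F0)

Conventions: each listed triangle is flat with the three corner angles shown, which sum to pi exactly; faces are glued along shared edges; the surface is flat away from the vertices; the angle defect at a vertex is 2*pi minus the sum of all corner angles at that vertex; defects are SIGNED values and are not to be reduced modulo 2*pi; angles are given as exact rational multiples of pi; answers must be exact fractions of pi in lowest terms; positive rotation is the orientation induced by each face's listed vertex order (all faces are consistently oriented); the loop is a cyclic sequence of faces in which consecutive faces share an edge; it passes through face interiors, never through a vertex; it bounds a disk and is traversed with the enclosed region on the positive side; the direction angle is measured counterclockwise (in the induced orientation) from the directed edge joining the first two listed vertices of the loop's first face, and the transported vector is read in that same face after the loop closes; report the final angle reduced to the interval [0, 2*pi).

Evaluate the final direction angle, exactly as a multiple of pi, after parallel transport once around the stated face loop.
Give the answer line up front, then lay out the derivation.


Answer: final direction angle = (17/12)*pi

enclosed vertex P2: corner angles sum to (3/2)*pi, defect = 2*pi - (3/2)*pi = pi/2
holonomy = initial angle + sum of enclosed defects (mod 2*pi), positive in the induced orientation
final angle = (11/12)*pi + pi/2 = (17/12)*pi (mod 2*pi)


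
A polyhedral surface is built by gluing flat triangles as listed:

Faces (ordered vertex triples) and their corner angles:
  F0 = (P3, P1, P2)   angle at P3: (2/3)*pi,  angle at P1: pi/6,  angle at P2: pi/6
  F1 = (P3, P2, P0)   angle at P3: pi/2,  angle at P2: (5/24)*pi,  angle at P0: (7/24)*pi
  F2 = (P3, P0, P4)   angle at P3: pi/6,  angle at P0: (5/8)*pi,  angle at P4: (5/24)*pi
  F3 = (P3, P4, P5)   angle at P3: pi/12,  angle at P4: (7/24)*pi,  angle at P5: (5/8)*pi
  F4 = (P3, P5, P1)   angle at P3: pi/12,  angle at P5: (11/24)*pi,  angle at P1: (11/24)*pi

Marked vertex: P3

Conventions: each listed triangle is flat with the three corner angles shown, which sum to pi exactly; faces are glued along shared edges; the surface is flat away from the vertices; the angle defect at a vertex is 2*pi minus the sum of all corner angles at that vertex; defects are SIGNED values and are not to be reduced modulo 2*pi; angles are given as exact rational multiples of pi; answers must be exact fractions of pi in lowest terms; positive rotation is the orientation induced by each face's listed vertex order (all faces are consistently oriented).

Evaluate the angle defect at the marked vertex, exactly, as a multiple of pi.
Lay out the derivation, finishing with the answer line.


Sum of corner angles at P3: (3/2)*pi
defect = 2*pi - (3/2)*pi

Answer: defect(P3) = pi/2


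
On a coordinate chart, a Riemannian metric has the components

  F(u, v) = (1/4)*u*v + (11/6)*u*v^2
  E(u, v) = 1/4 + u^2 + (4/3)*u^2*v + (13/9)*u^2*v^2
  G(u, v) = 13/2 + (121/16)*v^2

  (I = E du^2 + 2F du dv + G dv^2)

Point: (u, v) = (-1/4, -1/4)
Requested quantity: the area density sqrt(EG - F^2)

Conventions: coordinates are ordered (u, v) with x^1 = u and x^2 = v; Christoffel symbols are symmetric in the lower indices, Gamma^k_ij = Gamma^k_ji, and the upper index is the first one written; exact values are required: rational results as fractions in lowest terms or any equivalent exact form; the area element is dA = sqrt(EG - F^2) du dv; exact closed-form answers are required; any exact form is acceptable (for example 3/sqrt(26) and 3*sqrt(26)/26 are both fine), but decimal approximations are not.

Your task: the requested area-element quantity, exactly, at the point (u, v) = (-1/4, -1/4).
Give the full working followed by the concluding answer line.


E = 685/2304, F = -5/384, G = 1785/256; EG - F^2 = 1222625/589824

Answer: sqrt(EG - F^2) = 5*sqrt(48905)/768


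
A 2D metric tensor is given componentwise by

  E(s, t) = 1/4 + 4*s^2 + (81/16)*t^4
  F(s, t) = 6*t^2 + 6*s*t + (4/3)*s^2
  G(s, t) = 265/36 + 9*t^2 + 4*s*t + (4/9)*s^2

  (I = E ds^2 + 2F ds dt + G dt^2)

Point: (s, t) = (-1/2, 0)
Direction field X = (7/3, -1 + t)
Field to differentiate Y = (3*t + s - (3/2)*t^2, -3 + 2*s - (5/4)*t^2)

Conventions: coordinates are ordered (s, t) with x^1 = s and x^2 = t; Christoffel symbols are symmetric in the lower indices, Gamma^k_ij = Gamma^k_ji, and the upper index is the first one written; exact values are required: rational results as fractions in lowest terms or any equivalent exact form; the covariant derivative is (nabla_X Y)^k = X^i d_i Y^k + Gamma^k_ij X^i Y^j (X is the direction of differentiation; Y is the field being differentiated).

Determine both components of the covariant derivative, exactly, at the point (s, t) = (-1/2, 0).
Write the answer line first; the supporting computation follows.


Answer: (nabla_X Y)^s = -92770/11961, (nabla_X Y)^t = 19610/3987

E = 5/4, F = 1/3, G = 269/36 at the point
E_s = -4, E_t = 0, F_s = -4/3, F_t = -3, G_s = -4/9, G_t = -2
EG - F^2 = 443/48;  g^inv = (48/443) * [[269/36, -1/3], [-1/3, 5/4]]
first-kind symbols [ij,l] = (1/2)(d_i g_jl + d_j g_il - d_l g_ij): [ss,s] = E_s/2 = -2, [ss,t] = F_s - E_t/2 = -4/3, [st,s] = E_t/2 = 0, [st,t] = G_s/2 = -2/9, [tt,s] = F_t - G_s/2 = -25/9, [tt,t] = G_t/2 = -1
Gamma^s_ij = (G*[ij,s] - F*[ij,t])/(EG - F^2), Gamma^t_ij = (E*[ij,t] - F*[ij,s])/(EG - F^2)
Gamma_sss = -696/443, Gamma_sst = 32/3987, Gamma_stt = -26468/11961, Gamma_tss = -48/443, Gamma_tst = -40/1329, Gamma_ttt = -140/3987
X = (7/3, -1), Y = (-1/2, -4) at the point


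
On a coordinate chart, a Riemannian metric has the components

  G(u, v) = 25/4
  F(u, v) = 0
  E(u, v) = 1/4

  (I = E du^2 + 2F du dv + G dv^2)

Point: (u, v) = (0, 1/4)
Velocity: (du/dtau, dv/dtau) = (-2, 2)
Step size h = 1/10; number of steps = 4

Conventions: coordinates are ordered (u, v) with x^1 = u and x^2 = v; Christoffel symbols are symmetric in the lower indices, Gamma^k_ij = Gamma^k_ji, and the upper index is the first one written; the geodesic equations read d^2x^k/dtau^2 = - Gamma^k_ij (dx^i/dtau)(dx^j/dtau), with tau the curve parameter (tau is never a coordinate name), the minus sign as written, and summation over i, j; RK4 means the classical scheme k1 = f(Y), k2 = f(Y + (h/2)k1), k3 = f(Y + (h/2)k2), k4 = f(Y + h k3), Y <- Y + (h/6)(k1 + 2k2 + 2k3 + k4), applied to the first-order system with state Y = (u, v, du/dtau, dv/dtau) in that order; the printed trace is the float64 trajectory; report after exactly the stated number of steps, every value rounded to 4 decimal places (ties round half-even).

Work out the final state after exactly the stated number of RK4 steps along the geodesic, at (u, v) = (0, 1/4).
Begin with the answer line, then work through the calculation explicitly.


Answer: u = -0.8000, v = 1.0500, du/dtau = -2.0000, dv/dtau = 2.0000

f(Y) = (du/dtau, dv/dtau, -Gamma^u_ij Y'^i Y'^j, -Gamma^v_ij Y'^i Y'^j) with the Gammas evaluated at the stage position; h = 0.100000; intermediate values shown to 6 dp
step 0: u = 0.0000, v = 0.2500, du/dtau = -2.0000, dv/dtau = 2.0000
step 1:
  k1: at (u, v) = (0.000000, 0.250000), (du/dtau, dv/dtau) = (-2.000000, 2.000000); Gamma_uuu = 0.000000, Gamma_uuv = 0.000000, Gamma_uvv = 0.000000, Gamma_vuu = 0.000000, Gamma_vuv = 0.000000, Gamma_vvv = 0.000000; k1 = (-2.000000, 2.000000, 0.000000, 0.000000)
  k2: at (u, v) = (-0.100000, 0.350000), (du/dtau, dv/dtau) = (-2.000000, 2.000000); Gamma_uuu = 0.000000, Gamma_uuv = 0.000000, Gamma_uvv = 0.000000, Gamma_vuu = 0.000000, Gamma_vuv = 0.000000, Gamma_vvv = 0.000000; k2 = (-2.000000, 2.000000, 0.000000, 0.000000)
  k3: at (u, v) = (-0.100000, 0.350000), (du/dtau, dv/dtau) = (-2.000000, 2.000000); Gamma_uuu = 0.000000, Gamma_uuv = 0.000000, Gamma_uvv = 0.000000, Gamma_vuu = 0.000000, Gamma_vuv = 0.000000, Gamma_vvv = 0.000000; k3 = (-2.000000, 2.000000, 0.000000, 0.000000)
  k4: at (u, v) = (-0.200000, 0.450000), (du/dtau, dv/dtau) = (-2.000000, 2.000000); Gamma_uuu = 0.000000, Gamma_uuv = 0.000000, Gamma_uvv = 0.000000, Gamma_vuu = 0.000000, Gamma_vuv = 0.000000, Gamma_vvv = 0.000000; k4 = (-2.000000, 2.000000, 0.000000, 0.000000)
  Y <- Y + (h/6)(k1 + 2k2 + 2k3 + k4): u = -0.2000, v = 0.4500, du/dtau = -2.0000, dv/dtau = 2.0000
step 2:
  k1: at (u, v) = (-0.200000, 0.450000), (du/dtau, dv/dtau) = (-2.000000, 2.000000); Gamma_uuu = 0.000000, Gamma_uuv = 0.000000, Gamma_uvv = 0.000000, Gamma_vuu = 0.000000, Gamma_vuv = 0.000000, Gamma_vvv = 0.000000; k1 = (-2.000000, 2.000000, 0.000000, 0.000000)
  k2: at (u, v) = (-0.300000, 0.550000), (du/dtau, dv/dtau) = (-2.000000, 2.000000); Gamma_uuu = 0.000000, Gamma_uuv = 0.000000, Gamma_uvv = 0.000000, Gamma_vuu = 0.000000, Gamma_vuv = 0.000000, Gamma_vvv = 0.000000; k2 = (-2.000000, 2.000000, 0.000000, 0.000000)
  k3: at (u, v) = (-0.300000, 0.550000), (du/dtau, dv/dtau) = (-2.000000, 2.000000); Gamma_uuu = 0.000000, Gamma_uuv = 0.000000, Gamma_uvv = 0.000000, Gamma_vuu = 0.000000, Gamma_vuv = 0.000000, Gamma_vvv = 0.000000; k3 = (-2.000000, 2.000000, 0.000000, 0.000000)
  k4: at (u, v) = (-0.400000, 0.650000), (du/dtau, dv/dtau) = (-2.000000, 2.000000); Gamma_uuu = 0.000000, Gamma_uuv = 0.000000, Gamma_uvv = 0.000000, Gamma_vuu = 0.000000, Gamma_vuv = 0.000000, Gamma_vvv = 0.000000; k4 = (-2.000000, 2.000000, 0.000000, 0.000000)
  Y <- Y + (h/6)(k1 + 2k2 + 2k3 + k4): u = -0.4000, v = 0.6500, du/dtau = -2.0000, dv/dtau = 2.0000
step 3:
  k1: at (u, v) = (-0.400000, 0.650000), (du/dtau, dv/dtau) = (-2.000000, 2.000000); Gamma_uuu = 0.000000, Gamma_uuv = 0.000000, Gamma_uvv = 0.000000, Gamma_vuu = 0.000000, Gamma_vuv = 0.000000, Gamma_vvv = 0.000000; k1 = (-2.000000, 2.000000, 0.000000, 0.000000)
  k2: at (u, v) = (-0.500000, 0.750000), (du/dtau, dv/dtau) = (-2.000000, 2.000000); Gamma_uuu = 0.000000, Gamma_uuv = 0.000000, Gamma_uvv = 0.000000, Gamma_vuu = 0.000000, Gamma_vuv = 0.000000, Gamma_vvv = 0.000000; k2 = (-2.000000, 2.000000, 0.000000, 0.000000)
  k3: at (u, v) = (-0.500000, 0.750000), (du/dtau, dv/dtau) = (-2.000000, 2.000000); Gamma_uuu = 0.000000, Gamma_uuv = 0.000000, Gamma_uvv = 0.000000, Gamma_vuu = 0.000000, Gamma_vuv = 0.000000, Gamma_vvv = 0.000000; k3 = (-2.000000, 2.000000, 0.000000, 0.000000)
  k4: at (u, v) = (-0.600000, 0.850000), (du/dtau, dv/dtau) = (-2.000000, 2.000000); Gamma_uuu = 0.000000, Gamma_uuv = 0.000000, Gamma_uvv = 0.000000, Gamma_vuu = 0.000000, Gamma_vuv = 0.000000, Gamma_vvv = 0.000000; k4 = (-2.000000, 2.000000, 0.000000, 0.000000)
  Y <- Y + (h/6)(k1 + 2k2 + 2k3 + k4): u = -0.6000, v = 0.8500, du/dtau = -2.0000, dv/dtau = 2.0000
step 4:
  k1: at (u, v) = (-0.600000, 0.850000), (du/dtau, dv/dtau) = (-2.000000, 2.000000); Gamma_uuu = 0.000000, Gamma_uuv = 0.000000, Gamma_uvv = 0.000000, Gamma_vuu = 0.000000, Gamma_vuv = 0.000000, Gamma_vvv = 0.000000; k1 = (-2.000000, 2.000000, 0.000000, 0.000000)
  k2: at (u, v) = (-0.700000, 0.950000), (du/dtau, dv/dtau) = (-2.000000, 2.000000); Gamma_uuu = 0.000000, Gamma_uuv = 0.000000, Gamma_uvv = 0.000000, Gamma_vuu = 0.000000, Gamma_vuv = 0.000000, Gamma_vvv = 0.000000; k2 = (-2.000000, 2.000000, 0.000000, 0.000000)
  k3: at (u, v) = (-0.700000, 0.950000), (du/dtau, dv/dtau) = (-2.000000, 2.000000); Gamma_uuu = 0.000000, Gamma_uuv = 0.000000, Gamma_uvv = 0.000000, Gamma_vuu = 0.000000, Gamma_vuv = 0.000000, Gamma_vvv = 0.000000; k3 = (-2.000000, 2.000000, 0.000000, 0.000000)
  k4: at (u, v) = (-0.800000, 1.050000), (du/dtau, dv/dtau) = (-2.000000, 2.000000); Gamma_uuu = 0.000000, Gamma_uuv = 0.000000, Gamma_uvv = 0.000000, Gamma_vuu = 0.000000, Gamma_vuv = 0.000000, Gamma_vvv = 0.000000; k4 = (-2.000000, 2.000000, 0.000000, 0.000000)
  Y <- Y + (h/6)(k1 + 2k2 + 2k3 + k4): u = -0.8000, v = 1.0500, du/dtau = -2.0000, dv/dtau = 2.0000


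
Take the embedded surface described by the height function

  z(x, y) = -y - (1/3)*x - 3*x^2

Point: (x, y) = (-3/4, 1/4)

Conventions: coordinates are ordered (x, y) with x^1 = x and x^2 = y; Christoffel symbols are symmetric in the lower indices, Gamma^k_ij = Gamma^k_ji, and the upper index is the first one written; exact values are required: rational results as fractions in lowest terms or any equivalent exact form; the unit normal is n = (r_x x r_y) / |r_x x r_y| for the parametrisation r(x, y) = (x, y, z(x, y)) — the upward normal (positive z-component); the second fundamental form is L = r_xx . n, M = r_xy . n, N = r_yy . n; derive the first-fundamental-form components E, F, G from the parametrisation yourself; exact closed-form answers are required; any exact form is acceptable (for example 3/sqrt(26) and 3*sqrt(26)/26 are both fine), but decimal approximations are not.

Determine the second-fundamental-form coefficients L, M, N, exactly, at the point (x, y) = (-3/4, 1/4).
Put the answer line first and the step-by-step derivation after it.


Answer: L = -36*sqrt(697)/697, M = 0, N = 0

z_x = 25/6, z_y = -1, z_xx = -6, z_xy = 0, z_yy = 0
E = 661/36, F = -25/6, G = 2; answer radicand W^2 = 697/36
unnormalised second-form numerators: l = -6, m = 0, n = 0; L = l/sqrt(697/36), and similarly M = m/sqrt(W^2), N = n/sqrt(W^2)


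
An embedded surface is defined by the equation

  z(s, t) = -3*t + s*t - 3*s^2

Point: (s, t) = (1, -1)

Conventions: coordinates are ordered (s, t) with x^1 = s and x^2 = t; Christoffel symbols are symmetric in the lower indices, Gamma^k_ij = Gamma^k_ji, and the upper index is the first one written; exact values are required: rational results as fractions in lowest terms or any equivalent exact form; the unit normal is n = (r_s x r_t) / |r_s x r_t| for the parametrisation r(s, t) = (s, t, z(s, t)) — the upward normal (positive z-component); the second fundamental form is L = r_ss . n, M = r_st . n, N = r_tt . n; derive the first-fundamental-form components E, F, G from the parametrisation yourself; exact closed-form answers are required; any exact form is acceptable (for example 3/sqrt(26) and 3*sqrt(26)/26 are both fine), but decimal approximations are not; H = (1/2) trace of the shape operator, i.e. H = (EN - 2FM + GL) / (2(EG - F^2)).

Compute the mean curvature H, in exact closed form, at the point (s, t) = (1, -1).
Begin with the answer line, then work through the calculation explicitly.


Answer: H = -29*sqrt(6)/972

z_s = -7, z_t = -2, z_ss = -6, z_st = 1, z_tt = 0
E = 50, F = 14, G = 5; answer radicand W^2 = 54
unnormalised second-form numerators: l = -6, m = 1, n = 0; L = l/sqrt(54), and similarly M = m/sqrt(W^2), N = n/sqrt(W^2)
H = (E*n - 2*F*m + G*l) / (2*(EG - F^2)*sqrt(W^2)); E*n - 2*F*m + G*l = -58, EG - F^2 = 54, so H = (-29/54)/sqrt(54)


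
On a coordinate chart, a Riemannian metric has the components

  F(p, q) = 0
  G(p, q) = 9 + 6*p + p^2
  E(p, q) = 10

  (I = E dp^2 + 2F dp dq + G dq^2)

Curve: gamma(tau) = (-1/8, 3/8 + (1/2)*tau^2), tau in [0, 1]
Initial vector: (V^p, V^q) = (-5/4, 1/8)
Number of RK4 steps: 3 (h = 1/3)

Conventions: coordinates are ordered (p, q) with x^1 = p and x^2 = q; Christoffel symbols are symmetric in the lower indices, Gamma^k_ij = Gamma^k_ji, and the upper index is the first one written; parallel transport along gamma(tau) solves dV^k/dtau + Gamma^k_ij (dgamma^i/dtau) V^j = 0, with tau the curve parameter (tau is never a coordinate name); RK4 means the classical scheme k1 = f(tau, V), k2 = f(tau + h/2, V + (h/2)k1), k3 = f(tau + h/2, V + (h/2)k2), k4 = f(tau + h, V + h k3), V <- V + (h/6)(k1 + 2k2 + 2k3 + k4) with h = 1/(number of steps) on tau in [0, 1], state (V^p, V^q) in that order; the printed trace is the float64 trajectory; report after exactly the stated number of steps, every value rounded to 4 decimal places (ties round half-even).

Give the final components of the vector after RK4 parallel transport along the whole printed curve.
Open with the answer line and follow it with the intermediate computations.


Answer: V^p = -1.2165, V^q = 0.3399

gamma'(tau) = (0, tau); f(tau, V)^k = -Gamma^k_ij(gamma(tau)) gamma'^i(tau) V^j; h = 1/3; intermediate values shown to 6 dp
curve data and Christoffel symbols at the stage parameters:
  tau = 0.000000: gamma = (-0.125000, 0.375000), gamma' = (0.000000, 0.000000); Gamma_ppp = 0.000000, Gamma_ppq = 0.000000, Gamma_pqq = -0.287500, Gamma_qpp = 0.000000, Gamma_qpq = 0.347826, Gamma_qqq = 0.000000
  tau = 0.166667: gamma = (-0.125000, 0.388889), gamma' = (0.000000, 0.166667); Gamma_ppp = 0.000000, Gamma_ppq = 0.000000, Gamma_pqq = -0.287500, Gamma_qpp = 0.000000, Gamma_qpq = 0.347826, Gamma_qqq = 0.000000
  tau = 0.333333: gamma = (-0.125000, 0.430556), gamma' = (0.000000, 0.333333); Gamma_ppp = 0.000000, Gamma_ppq = 0.000000, Gamma_pqq = -0.287500, Gamma_qpp = 0.000000, Gamma_qpq = 0.347826, Gamma_qqq = 0.000000
  tau = 0.500000: gamma = (-0.125000, 0.500000), gamma' = (0.000000, 0.500000); Gamma_ppp = 0.000000, Gamma_ppq = 0.000000, Gamma_pqq = -0.287500, Gamma_qpp = 0.000000, Gamma_qpq = 0.347826, Gamma_qqq = 0.000000
  tau = 0.666667: gamma = (-0.125000, 0.597222), gamma' = (0.000000, 0.666667); Gamma_ppp = 0.000000, Gamma_ppq = 0.000000, Gamma_pqq = -0.287500, Gamma_qpp = 0.000000, Gamma_qpq = 0.347826, Gamma_qqq = 0.000000
  tau = 0.833333: gamma = (-0.125000, 0.722222), gamma' = (0.000000, 0.833333); Gamma_ppp = 0.000000, Gamma_ppq = 0.000000, Gamma_pqq = -0.287500, Gamma_qpp = 0.000000, Gamma_qpq = 0.347826, Gamma_qqq = 0.000000
  tau = 1.000000: gamma = (-0.125000, 0.875000), gamma' = (0.000000, 1.000000); Gamma_ppp = 0.000000, Gamma_ppq = 0.000000, Gamma_pqq = -0.287500, Gamma_qpp = 0.000000, Gamma_qpq = 0.347826, Gamma_qqq = 0.000000
step 0: V^p = -1.2500, V^q = 0.1250
step 1: k1 = (0.000000, 0.000000), k2 = (0.005990, 0.072464), k3 = (0.006568, 0.072406), k4 = (0.014292, 0.144674); V <- V + (h/6)(k1 + 2k2 + 2k3 + k4): V^p = -1.2478, V^q = 0.1491
step 2: k1 = (0.014292, 0.144674), k2 = (0.024904, 0.216596), k3 = (0.026627, 0.216289), k4 = (0.042402, 0.287289); V <- V + (h/6)(k1 + 2k2 + 2k3 + k4): V^p = -1.2389, V^q = 0.2212
step 3: k1 = (0.042402, 0.287289), k2 = (0.064475, 0.357063), k3 = (0.067261, 0.355997), k4 = (0.097720, 0.423136); V <- V + (h/6)(k1 + 2k2 + 2k3 + k4): V^p = -1.2165, V^q = 0.3399
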